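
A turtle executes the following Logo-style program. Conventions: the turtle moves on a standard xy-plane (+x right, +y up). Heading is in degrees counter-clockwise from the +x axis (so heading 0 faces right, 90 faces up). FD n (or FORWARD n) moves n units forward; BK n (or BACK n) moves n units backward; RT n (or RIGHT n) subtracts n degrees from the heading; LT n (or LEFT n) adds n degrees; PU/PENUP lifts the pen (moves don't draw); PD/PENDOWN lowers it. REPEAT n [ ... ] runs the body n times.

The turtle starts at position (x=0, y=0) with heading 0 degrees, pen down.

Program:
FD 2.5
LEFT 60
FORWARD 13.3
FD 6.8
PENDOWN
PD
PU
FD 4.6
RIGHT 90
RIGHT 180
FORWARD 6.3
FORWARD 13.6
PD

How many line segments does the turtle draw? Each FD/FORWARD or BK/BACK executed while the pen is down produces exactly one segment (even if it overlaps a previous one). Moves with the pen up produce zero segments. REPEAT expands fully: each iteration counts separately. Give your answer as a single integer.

Answer: 3

Derivation:
Executing turtle program step by step:
Start: pos=(0,0), heading=0, pen down
FD 2.5: (0,0) -> (2.5,0) [heading=0, draw]
LT 60: heading 0 -> 60
FD 13.3: (2.5,0) -> (9.15,11.518) [heading=60, draw]
FD 6.8: (9.15,11.518) -> (12.55,17.407) [heading=60, draw]
PD: pen down
PD: pen down
PU: pen up
FD 4.6: (12.55,17.407) -> (14.85,21.391) [heading=60, move]
RT 90: heading 60 -> 330
RT 180: heading 330 -> 150
FD 6.3: (14.85,21.391) -> (9.394,24.541) [heading=150, move]
FD 13.6: (9.394,24.541) -> (-2.384,31.341) [heading=150, move]
PD: pen down
Final: pos=(-2.384,31.341), heading=150, 3 segment(s) drawn
Segments drawn: 3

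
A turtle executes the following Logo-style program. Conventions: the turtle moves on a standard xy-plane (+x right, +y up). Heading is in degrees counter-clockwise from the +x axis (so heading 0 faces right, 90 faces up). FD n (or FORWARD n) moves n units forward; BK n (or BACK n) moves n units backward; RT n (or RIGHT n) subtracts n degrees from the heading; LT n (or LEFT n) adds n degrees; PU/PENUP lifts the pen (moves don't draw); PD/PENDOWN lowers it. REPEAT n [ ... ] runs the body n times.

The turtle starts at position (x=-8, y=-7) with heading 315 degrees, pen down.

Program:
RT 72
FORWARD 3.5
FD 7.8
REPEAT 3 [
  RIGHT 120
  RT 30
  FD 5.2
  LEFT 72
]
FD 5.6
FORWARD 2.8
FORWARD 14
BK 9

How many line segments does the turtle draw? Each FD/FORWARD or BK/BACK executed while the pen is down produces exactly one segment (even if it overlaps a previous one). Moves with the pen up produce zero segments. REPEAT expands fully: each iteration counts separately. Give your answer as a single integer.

Answer: 9

Derivation:
Executing turtle program step by step:
Start: pos=(-8,-7), heading=315, pen down
RT 72: heading 315 -> 243
FD 3.5: (-8,-7) -> (-9.589,-10.119) [heading=243, draw]
FD 7.8: (-9.589,-10.119) -> (-13.13,-17.068) [heading=243, draw]
REPEAT 3 [
  -- iteration 1/3 --
  RT 120: heading 243 -> 123
  RT 30: heading 123 -> 93
  FD 5.2: (-13.13,-17.068) -> (-13.402,-11.876) [heading=93, draw]
  LT 72: heading 93 -> 165
  -- iteration 2/3 --
  RT 120: heading 165 -> 45
  RT 30: heading 45 -> 15
  FD 5.2: (-13.402,-11.876) -> (-8.379,-10.53) [heading=15, draw]
  LT 72: heading 15 -> 87
  -- iteration 3/3 --
  RT 120: heading 87 -> 327
  RT 30: heading 327 -> 297
  FD 5.2: (-8.379,-10.53) -> (-6.019,-15.163) [heading=297, draw]
  LT 72: heading 297 -> 9
]
FD 5.6: (-6.019,-15.163) -> (-0.488,-14.287) [heading=9, draw]
FD 2.8: (-0.488,-14.287) -> (2.278,-13.849) [heading=9, draw]
FD 14: (2.278,-13.849) -> (16.106,-11.659) [heading=9, draw]
BK 9: (16.106,-11.659) -> (7.216,-13.067) [heading=9, draw]
Final: pos=(7.216,-13.067), heading=9, 9 segment(s) drawn
Segments drawn: 9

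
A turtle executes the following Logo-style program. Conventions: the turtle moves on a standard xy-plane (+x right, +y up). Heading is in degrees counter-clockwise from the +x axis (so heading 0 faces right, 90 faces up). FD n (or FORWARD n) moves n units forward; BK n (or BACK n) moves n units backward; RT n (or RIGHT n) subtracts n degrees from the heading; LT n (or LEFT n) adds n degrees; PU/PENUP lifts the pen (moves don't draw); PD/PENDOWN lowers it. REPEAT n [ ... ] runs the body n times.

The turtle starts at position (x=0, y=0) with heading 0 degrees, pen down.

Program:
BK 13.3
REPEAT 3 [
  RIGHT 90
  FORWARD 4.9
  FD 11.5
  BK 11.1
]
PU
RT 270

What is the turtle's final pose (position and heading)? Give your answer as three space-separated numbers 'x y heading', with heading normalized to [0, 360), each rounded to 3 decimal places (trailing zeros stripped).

Executing turtle program step by step:
Start: pos=(0,0), heading=0, pen down
BK 13.3: (0,0) -> (-13.3,0) [heading=0, draw]
REPEAT 3 [
  -- iteration 1/3 --
  RT 90: heading 0 -> 270
  FD 4.9: (-13.3,0) -> (-13.3,-4.9) [heading=270, draw]
  FD 11.5: (-13.3,-4.9) -> (-13.3,-16.4) [heading=270, draw]
  BK 11.1: (-13.3,-16.4) -> (-13.3,-5.3) [heading=270, draw]
  -- iteration 2/3 --
  RT 90: heading 270 -> 180
  FD 4.9: (-13.3,-5.3) -> (-18.2,-5.3) [heading=180, draw]
  FD 11.5: (-18.2,-5.3) -> (-29.7,-5.3) [heading=180, draw]
  BK 11.1: (-29.7,-5.3) -> (-18.6,-5.3) [heading=180, draw]
  -- iteration 3/3 --
  RT 90: heading 180 -> 90
  FD 4.9: (-18.6,-5.3) -> (-18.6,-0.4) [heading=90, draw]
  FD 11.5: (-18.6,-0.4) -> (-18.6,11.1) [heading=90, draw]
  BK 11.1: (-18.6,11.1) -> (-18.6,0) [heading=90, draw]
]
PU: pen up
RT 270: heading 90 -> 180
Final: pos=(-18.6,0), heading=180, 10 segment(s) drawn

Answer: -18.6 0 180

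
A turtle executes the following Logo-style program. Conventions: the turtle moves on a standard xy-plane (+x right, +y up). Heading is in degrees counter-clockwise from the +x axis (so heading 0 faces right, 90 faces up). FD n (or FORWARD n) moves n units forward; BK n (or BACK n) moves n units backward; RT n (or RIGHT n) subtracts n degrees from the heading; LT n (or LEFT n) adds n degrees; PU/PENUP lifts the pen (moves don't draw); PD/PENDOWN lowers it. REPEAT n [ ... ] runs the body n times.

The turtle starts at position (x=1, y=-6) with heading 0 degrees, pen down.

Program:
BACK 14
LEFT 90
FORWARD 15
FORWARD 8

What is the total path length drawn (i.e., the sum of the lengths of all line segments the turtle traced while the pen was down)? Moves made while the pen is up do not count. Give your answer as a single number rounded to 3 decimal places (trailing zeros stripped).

Executing turtle program step by step:
Start: pos=(1,-6), heading=0, pen down
BK 14: (1,-6) -> (-13,-6) [heading=0, draw]
LT 90: heading 0 -> 90
FD 15: (-13,-6) -> (-13,9) [heading=90, draw]
FD 8: (-13,9) -> (-13,17) [heading=90, draw]
Final: pos=(-13,17), heading=90, 3 segment(s) drawn

Segment lengths:
  seg 1: (1,-6) -> (-13,-6), length = 14
  seg 2: (-13,-6) -> (-13,9), length = 15
  seg 3: (-13,9) -> (-13,17), length = 8
Total = 37

Answer: 37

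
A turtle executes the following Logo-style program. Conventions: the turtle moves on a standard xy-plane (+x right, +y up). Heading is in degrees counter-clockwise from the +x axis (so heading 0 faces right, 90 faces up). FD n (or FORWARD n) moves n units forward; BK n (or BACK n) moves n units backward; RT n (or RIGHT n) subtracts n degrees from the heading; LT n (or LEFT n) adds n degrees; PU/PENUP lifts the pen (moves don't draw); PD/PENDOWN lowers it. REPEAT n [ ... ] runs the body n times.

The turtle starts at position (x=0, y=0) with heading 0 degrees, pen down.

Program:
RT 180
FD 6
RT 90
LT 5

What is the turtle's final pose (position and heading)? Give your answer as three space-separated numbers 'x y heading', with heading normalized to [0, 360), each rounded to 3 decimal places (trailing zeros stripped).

Answer: -6 0 95

Derivation:
Executing turtle program step by step:
Start: pos=(0,0), heading=0, pen down
RT 180: heading 0 -> 180
FD 6: (0,0) -> (-6,0) [heading=180, draw]
RT 90: heading 180 -> 90
LT 5: heading 90 -> 95
Final: pos=(-6,0), heading=95, 1 segment(s) drawn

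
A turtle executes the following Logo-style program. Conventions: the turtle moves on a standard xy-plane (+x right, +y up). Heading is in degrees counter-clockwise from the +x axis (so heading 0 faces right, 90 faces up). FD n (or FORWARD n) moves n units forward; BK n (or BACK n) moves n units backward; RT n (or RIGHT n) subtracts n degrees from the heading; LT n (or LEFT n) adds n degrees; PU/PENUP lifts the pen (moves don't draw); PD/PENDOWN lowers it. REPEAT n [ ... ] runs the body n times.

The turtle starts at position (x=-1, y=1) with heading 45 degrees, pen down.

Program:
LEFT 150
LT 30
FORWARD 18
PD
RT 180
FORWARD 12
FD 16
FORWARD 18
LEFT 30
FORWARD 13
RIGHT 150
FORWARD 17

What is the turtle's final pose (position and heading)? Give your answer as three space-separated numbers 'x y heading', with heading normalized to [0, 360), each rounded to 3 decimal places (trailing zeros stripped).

Executing turtle program step by step:
Start: pos=(-1,1), heading=45, pen down
LT 150: heading 45 -> 195
LT 30: heading 195 -> 225
FD 18: (-1,1) -> (-13.728,-11.728) [heading=225, draw]
PD: pen down
RT 180: heading 225 -> 45
FD 12: (-13.728,-11.728) -> (-5.243,-3.243) [heading=45, draw]
FD 16: (-5.243,-3.243) -> (6.071,8.071) [heading=45, draw]
FD 18: (6.071,8.071) -> (18.799,20.799) [heading=45, draw]
LT 30: heading 45 -> 75
FD 13: (18.799,20.799) -> (22.164,33.356) [heading=75, draw]
RT 150: heading 75 -> 285
FD 17: (22.164,33.356) -> (26.564,16.935) [heading=285, draw]
Final: pos=(26.564,16.935), heading=285, 6 segment(s) drawn

Answer: 26.564 16.935 285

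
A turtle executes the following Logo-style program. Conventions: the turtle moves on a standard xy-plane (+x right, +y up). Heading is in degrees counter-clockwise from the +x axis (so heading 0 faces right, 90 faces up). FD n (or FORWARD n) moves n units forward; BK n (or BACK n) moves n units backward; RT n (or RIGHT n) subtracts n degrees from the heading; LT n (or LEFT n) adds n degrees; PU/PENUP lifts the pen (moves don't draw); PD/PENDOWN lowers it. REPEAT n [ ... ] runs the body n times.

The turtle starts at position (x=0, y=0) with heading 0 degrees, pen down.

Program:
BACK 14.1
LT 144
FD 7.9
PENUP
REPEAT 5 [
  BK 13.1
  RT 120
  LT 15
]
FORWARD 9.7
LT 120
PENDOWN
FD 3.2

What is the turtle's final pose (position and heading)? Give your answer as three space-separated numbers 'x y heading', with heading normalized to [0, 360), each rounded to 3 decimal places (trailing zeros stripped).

Answer: -5.277 -10.628 99

Derivation:
Executing turtle program step by step:
Start: pos=(0,0), heading=0, pen down
BK 14.1: (0,0) -> (-14.1,0) [heading=0, draw]
LT 144: heading 0 -> 144
FD 7.9: (-14.1,0) -> (-20.491,4.644) [heading=144, draw]
PU: pen up
REPEAT 5 [
  -- iteration 1/5 --
  BK 13.1: (-20.491,4.644) -> (-9.893,-3.056) [heading=144, move]
  RT 120: heading 144 -> 24
  LT 15: heading 24 -> 39
  -- iteration 2/5 --
  BK 13.1: (-9.893,-3.056) -> (-20.074,-11.301) [heading=39, move]
  RT 120: heading 39 -> 279
  LT 15: heading 279 -> 294
  -- iteration 3/5 --
  BK 13.1: (-20.074,-11.301) -> (-25.402,0.667) [heading=294, move]
  RT 120: heading 294 -> 174
  LT 15: heading 174 -> 189
  -- iteration 4/5 --
  BK 13.1: (-25.402,0.667) -> (-12.463,2.716) [heading=189, move]
  RT 120: heading 189 -> 69
  LT 15: heading 69 -> 84
  -- iteration 5/5 --
  BK 13.1: (-12.463,2.716) -> (-13.833,-10.312) [heading=84, move]
  RT 120: heading 84 -> 324
  LT 15: heading 324 -> 339
]
FD 9.7: (-13.833,-10.312) -> (-4.777,-13.788) [heading=339, move]
LT 120: heading 339 -> 99
PD: pen down
FD 3.2: (-4.777,-13.788) -> (-5.277,-10.628) [heading=99, draw]
Final: pos=(-5.277,-10.628), heading=99, 3 segment(s) drawn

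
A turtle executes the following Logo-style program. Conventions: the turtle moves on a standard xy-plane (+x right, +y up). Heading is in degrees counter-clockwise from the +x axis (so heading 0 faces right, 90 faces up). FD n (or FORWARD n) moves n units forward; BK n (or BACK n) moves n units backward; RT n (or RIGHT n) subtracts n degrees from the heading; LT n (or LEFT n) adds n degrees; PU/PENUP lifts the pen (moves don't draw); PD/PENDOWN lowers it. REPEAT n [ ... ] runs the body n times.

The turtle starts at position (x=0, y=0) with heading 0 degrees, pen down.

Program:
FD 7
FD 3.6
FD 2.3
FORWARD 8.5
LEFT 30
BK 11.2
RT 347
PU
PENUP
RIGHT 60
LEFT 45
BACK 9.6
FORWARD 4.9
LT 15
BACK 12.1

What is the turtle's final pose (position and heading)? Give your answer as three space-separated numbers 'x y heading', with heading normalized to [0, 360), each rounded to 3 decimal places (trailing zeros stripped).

Answer: -1.299 -16.059 43

Derivation:
Executing turtle program step by step:
Start: pos=(0,0), heading=0, pen down
FD 7: (0,0) -> (7,0) [heading=0, draw]
FD 3.6: (7,0) -> (10.6,0) [heading=0, draw]
FD 2.3: (10.6,0) -> (12.9,0) [heading=0, draw]
FD 8.5: (12.9,0) -> (21.4,0) [heading=0, draw]
LT 30: heading 0 -> 30
BK 11.2: (21.4,0) -> (11.701,-5.6) [heading=30, draw]
RT 347: heading 30 -> 43
PU: pen up
PU: pen up
RT 60: heading 43 -> 343
LT 45: heading 343 -> 28
BK 9.6: (11.701,-5.6) -> (3.224,-10.107) [heading=28, move]
FD 4.9: (3.224,-10.107) -> (7.551,-7.807) [heading=28, move]
LT 15: heading 28 -> 43
BK 12.1: (7.551,-7.807) -> (-1.299,-16.059) [heading=43, move]
Final: pos=(-1.299,-16.059), heading=43, 5 segment(s) drawn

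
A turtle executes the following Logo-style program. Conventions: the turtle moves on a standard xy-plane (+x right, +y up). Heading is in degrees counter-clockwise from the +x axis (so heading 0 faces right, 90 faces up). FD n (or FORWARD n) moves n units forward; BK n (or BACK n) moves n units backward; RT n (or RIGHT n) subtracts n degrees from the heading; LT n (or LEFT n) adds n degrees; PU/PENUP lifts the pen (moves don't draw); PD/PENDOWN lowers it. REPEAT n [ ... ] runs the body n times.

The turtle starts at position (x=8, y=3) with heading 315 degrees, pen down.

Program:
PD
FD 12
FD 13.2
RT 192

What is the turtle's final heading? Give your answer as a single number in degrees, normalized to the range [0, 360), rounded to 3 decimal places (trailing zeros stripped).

Executing turtle program step by step:
Start: pos=(8,3), heading=315, pen down
PD: pen down
FD 12: (8,3) -> (16.485,-5.485) [heading=315, draw]
FD 13.2: (16.485,-5.485) -> (25.819,-14.819) [heading=315, draw]
RT 192: heading 315 -> 123
Final: pos=(25.819,-14.819), heading=123, 2 segment(s) drawn

Answer: 123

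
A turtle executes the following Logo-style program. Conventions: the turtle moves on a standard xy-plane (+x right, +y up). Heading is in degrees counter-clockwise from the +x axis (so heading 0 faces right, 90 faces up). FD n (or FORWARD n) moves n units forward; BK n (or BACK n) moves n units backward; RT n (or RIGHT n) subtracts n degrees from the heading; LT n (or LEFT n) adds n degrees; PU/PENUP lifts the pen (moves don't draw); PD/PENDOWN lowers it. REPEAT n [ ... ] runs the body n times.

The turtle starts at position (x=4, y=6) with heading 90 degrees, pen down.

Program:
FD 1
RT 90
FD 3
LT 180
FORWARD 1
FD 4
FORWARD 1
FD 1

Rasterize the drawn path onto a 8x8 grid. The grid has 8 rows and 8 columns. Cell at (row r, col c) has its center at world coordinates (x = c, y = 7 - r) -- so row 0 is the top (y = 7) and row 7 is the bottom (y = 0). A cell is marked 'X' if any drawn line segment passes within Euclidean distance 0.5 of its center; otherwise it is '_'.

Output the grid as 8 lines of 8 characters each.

Answer: XXXXXXXX
____X___
________
________
________
________
________
________

Derivation:
Segment 0: (4,6) -> (4,7)
Segment 1: (4,7) -> (7,7)
Segment 2: (7,7) -> (6,7)
Segment 3: (6,7) -> (2,7)
Segment 4: (2,7) -> (1,7)
Segment 5: (1,7) -> (0,7)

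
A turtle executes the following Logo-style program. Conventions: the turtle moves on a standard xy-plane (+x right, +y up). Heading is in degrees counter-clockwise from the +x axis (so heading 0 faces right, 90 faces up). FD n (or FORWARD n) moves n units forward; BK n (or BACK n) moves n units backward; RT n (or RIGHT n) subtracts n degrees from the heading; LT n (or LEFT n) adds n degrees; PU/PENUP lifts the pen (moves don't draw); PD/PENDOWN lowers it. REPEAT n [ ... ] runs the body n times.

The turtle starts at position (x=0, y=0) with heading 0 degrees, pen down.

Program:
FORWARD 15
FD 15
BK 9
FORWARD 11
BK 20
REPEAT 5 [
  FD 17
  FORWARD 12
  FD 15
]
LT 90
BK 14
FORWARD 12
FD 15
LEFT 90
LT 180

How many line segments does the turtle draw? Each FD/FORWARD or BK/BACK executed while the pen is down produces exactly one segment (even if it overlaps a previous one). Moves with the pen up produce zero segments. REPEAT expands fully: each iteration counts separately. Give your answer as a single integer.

Executing turtle program step by step:
Start: pos=(0,0), heading=0, pen down
FD 15: (0,0) -> (15,0) [heading=0, draw]
FD 15: (15,0) -> (30,0) [heading=0, draw]
BK 9: (30,0) -> (21,0) [heading=0, draw]
FD 11: (21,0) -> (32,0) [heading=0, draw]
BK 20: (32,0) -> (12,0) [heading=0, draw]
REPEAT 5 [
  -- iteration 1/5 --
  FD 17: (12,0) -> (29,0) [heading=0, draw]
  FD 12: (29,0) -> (41,0) [heading=0, draw]
  FD 15: (41,0) -> (56,0) [heading=0, draw]
  -- iteration 2/5 --
  FD 17: (56,0) -> (73,0) [heading=0, draw]
  FD 12: (73,0) -> (85,0) [heading=0, draw]
  FD 15: (85,0) -> (100,0) [heading=0, draw]
  -- iteration 3/5 --
  FD 17: (100,0) -> (117,0) [heading=0, draw]
  FD 12: (117,0) -> (129,0) [heading=0, draw]
  FD 15: (129,0) -> (144,0) [heading=0, draw]
  -- iteration 4/5 --
  FD 17: (144,0) -> (161,0) [heading=0, draw]
  FD 12: (161,0) -> (173,0) [heading=0, draw]
  FD 15: (173,0) -> (188,0) [heading=0, draw]
  -- iteration 5/5 --
  FD 17: (188,0) -> (205,0) [heading=0, draw]
  FD 12: (205,0) -> (217,0) [heading=0, draw]
  FD 15: (217,0) -> (232,0) [heading=0, draw]
]
LT 90: heading 0 -> 90
BK 14: (232,0) -> (232,-14) [heading=90, draw]
FD 12: (232,-14) -> (232,-2) [heading=90, draw]
FD 15: (232,-2) -> (232,13) [heading=90, draw]
LT 90: heading 90 -> 180
LT 180: heading 180 -> 0
Final: pos=(232,13), heading=0, 23 segment(s) drawn
Segments drawn: 23

Answer: 23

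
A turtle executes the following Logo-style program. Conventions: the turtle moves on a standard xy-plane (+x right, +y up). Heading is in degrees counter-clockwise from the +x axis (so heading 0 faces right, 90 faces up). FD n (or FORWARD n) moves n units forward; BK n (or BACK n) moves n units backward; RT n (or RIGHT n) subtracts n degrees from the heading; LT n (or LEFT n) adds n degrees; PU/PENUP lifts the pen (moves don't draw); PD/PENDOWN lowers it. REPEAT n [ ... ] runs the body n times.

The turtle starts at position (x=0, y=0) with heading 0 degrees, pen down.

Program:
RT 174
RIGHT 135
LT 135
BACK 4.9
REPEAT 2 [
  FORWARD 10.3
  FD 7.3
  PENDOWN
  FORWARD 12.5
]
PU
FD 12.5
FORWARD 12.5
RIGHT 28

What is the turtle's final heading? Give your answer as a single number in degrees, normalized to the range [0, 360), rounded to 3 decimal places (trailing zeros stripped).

Answer: 158

Derivation:
Executing turtle program step by step:
Start: pos=(0,0), heading=0, pen down
RT 174: heading 0 -> 186
RT 135: heading 186 -> 51
LT 135: heading 51 -> 186
BK 4.9: (0,0) -> (4.873,0.512) [heading=186, draw]
REPEAT 2 [
  -- iteration 1/2 --
  FD 10.3: (4.873,0.512) -> (-5.37,-0.564) [heading=186, draw]
  FD 7.3: (-5.37,-0.564) -> (-12.63,-1.328) [heading=186, draw]
  PD: pen down
  FD 12.5: (-12.63,-1.328) -> (-25.062,-2.634) [heading=186, draw]
  -- iteration 2/2 --
  FD 10.3: (-25.062,-2.634) -> (-35.306,-3.711) [heading=186, draw]
  FD 7.3: (-35.306,-3.711) -> (-42.566,-4.474) [heading=186, draw]
  PD: pen down
  FD 12.5: (-42.566,-4.474) -> (-54.997,-5.78) [heading=186, draw]
]
PU: pen up
FD 12.5: (-54.997,-5.78) -> (-67.429,-7.087) [heading=186, move]
FD 12.5: (-67.429,-7.087) -> (-79.86,-8.394) [heading=186, move]
RT 28: heading 186 -> 158
Final: pos=(-79.86,-8.394), heading=158, 7 segment(s) drawn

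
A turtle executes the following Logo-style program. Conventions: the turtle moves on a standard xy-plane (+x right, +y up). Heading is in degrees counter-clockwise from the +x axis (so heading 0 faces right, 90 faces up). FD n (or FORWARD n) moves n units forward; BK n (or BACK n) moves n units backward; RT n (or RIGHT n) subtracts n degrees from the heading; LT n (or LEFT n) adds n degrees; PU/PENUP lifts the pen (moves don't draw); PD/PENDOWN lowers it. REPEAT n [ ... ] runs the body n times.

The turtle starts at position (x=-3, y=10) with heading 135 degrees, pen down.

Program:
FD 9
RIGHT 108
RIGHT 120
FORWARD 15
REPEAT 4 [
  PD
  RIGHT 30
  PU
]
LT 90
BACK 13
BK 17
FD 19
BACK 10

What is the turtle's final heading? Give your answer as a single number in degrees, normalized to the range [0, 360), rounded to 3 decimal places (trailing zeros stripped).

Executing turtle program step by step:
Start: pos=(-3,10), heading=135, pen down
FD 9: (-3,10) -> (-9.364,16.364) [heading=135, draw]
RT 108: heading 135 -> 27
RT 120: heading 27 -> 267
FD 15: (-9.364,16.364) -> (-10.149,1.385) [heading=267, draw]
REPEAT 4 [
  -- iteration 1/4 --
  PD: pen down
  RT 30: heading 267 -> 237
  PU: pen up
  -- iteration 2/4 --
  PD: pen down
  RT 30: heading 237 -> 207
  PU: pen up
  -- iteration 3/4 --
  PD: pen down
  RT 30: heading 207 -> 177
  PU: pen up
  -- iteration 4/4 --
  PD: pen down
  RT 30: heading 177 -> 147
  PU: pen up
]
LT 90: heading 147 -> 237
BK 13: (-10.149,1.385) -> (-3.069,12.287) [heading=237, move]
BK 17: (-3.069,12.287) -> (6.19,26.545) [heading=237, move]
FD 19: (6.19,26.545) -> (-4.158,10.61) [heading=237, move]
BK 10: (-4.158,10.61) -> (1.288,18.997) [heading=237, move]
Final: pos=(1.288,18.997), heading=237, 2 segment(s) drawn

Answer: 237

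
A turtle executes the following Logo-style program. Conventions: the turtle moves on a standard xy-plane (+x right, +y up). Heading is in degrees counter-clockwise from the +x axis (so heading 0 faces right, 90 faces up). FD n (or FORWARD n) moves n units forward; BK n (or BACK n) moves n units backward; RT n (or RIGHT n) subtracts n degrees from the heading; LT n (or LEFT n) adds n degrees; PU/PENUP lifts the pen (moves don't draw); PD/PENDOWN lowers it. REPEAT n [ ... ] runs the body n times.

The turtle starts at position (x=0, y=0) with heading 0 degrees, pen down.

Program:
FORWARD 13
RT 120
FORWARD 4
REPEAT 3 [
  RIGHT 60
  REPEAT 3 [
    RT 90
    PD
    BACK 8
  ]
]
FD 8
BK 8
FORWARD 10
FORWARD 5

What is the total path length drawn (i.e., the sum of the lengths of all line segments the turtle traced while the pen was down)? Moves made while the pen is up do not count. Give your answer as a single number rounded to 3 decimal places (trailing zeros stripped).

Executing turtle program step by step:
Start: pos=(0,0), heading=0, pen down
FD 13: (0,0) -> (13,0) [heading=0, draw]
RT 120: heading 0 -> 240
FD 4: (13,0) -> (11,-3.464) [heading=240, draw]
REPEAT 3 [
  -- iteration 1/3 --
  RT 60: heading 240 -> 180
  REPEAT 3 [
    -- iteration 1/3 --
    RT 90: heading 180 -> 90
    PD: pen down
    BK 8: (11,-3.464) -> (11,-11.464) [heading=90, draw]
    -- iteration 2/3 --
    RT 90: heading 90 -> 0
    PD: pen down
    BK 8: (11,-11.464) -> (3,-11.464) [heading=0, draw]
    -- iteration 3/3 --
    RT 90: heading 0 -> 270
    PD: pen down
    BK 8: (3,-11.464) -> (3,-3.464) [heading=270, draw]
  ]
  -- iteration 2/3 --
  RT 60: heading 270 -> 210
  REPEAT 3 [
    -- iteration 1/3 --
    RT 90: heading 210 -> 120
    PD: pen down
    BK 8: (3,-3.464) -> (7,-10.392) [heading=120, draw]
    -- iteration 2/3 --
    RT 90: heading 120 -> 30
    PD: pen down
    BK 8: (7,-10.392) -> (0.072,-14.392) [heading=30, draw]
    -- iteration 3/3 --
    RT 90: heading 30 -> 300
    PD: pen down
    BK 8: (0.072,-14.392) -> (-3.928,-7.464) [heading=300, draw]
  ]
  -- iteration 3/3 --
  RT 60: heading 300 -> 240
  REPEAT 3 [
    -- iteration 1/3 --
    RT 90: heading 240 -> 150
    PD: pen down
    BK 8: (-3.928,-7.464) -> (3,-11.464) [heading=150, draw]
    -- iteration 2/3 --
    RT 90: heading 150 -> 60
    PD: pen down
    BK 8: (3,-11.464) -> (-1,-18.392) [heading=60, draw]
    -- iteration 3/3 --
    RT 90: heading 60 -> 330
    PD: pen down
    BK 8: (-1,-18.392) -> (-7.928,-14.392) [heading=330, draw]
  ]
]
FD 8: (-7.928,-14.392) -> (-1,-18.392) [heading=330, draw]
BK 8: (-1,-18.392) -> (-7.928,-14.392) [heading=330, draw]
FD 10: (-7.928,-14.392) -> (0.732,-19.392) [heading=330, draw]
FD 5: (0.732,-19.392) -> (5.062,-21.892) [heading=330, draw]
Final: pos=(5.062,-21.892), heading=330, 15 segment(s) drawn

Segment lengths:
  seg 1: (0,0) -> (13,0), length = 13
  seg 2: (13,0) -> (11,-3.464), length = 4
  seg 3: (11,-3.464) -> (11,-11.464), length = 8
  seg 4: (11,-11.464) -> (3,-11.464), length = 8
  seg 5: (3,-11.464) -> (3,-3.464), length = 8
  seg 6: (3,-3.464) -> (7,-10.392), length = 8
  seg 7: (7,-10.392) -> (0.072,-14.392), length = 8
  seg 8: (0.072,-14.392) -> (-3.928,-7.464), length = 8
  seg 9: (-3.928,-7.464) -> (3,-11.464), length = 8
  seg 10: (3,-11.464) -> (-1,-18.392), length = 8
  seg 11: (-1,-18.392) -> (-7.928,-14.392), length = 8
  seg 12: (-7.928,-14.392) -> (-1,-18.392), length = 8
  seg 13: (-1,-18.392) -> (-7.928,-14.392), length = 8
  seg 14: (-7.928,-14.392) -> (0.732,-19.392), length = 10
  seg 15: (0.732,-19.392) -> (5.062,-21.892), length = 5
Total = 120

Answer: 120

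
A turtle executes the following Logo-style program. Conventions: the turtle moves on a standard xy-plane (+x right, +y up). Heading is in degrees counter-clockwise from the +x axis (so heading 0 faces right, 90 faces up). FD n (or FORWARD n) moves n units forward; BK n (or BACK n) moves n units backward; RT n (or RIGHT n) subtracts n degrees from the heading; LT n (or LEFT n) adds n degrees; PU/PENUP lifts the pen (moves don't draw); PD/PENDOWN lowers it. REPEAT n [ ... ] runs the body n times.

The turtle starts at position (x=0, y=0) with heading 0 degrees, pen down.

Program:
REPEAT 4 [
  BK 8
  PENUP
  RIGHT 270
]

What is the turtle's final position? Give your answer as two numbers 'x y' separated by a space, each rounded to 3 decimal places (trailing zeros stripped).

Executing turtle program step by step:
Start: pos=(0,0), heading=0, pen down
REPEAT 4 [
  -- iteration 1/4 --
  BK 8: (0,0) -> (-8,0) [heading=0, draw]
  PU: pen up
  RT 270: heading 0 -> 90
  -- iteration 2/4 --
  BK 8: (-8,0) -> (-8,-8) [heading=90, move]
  PU: pen up
  RT 270: heading 90 -> 180
  -- iteration 3/4 --
  BK 8: (-8,-8) -> (0,-8) [heading=180, move]
  PU: pen up
  RT 270: heading 180 -> 270
  -- iteration 4/4 --
  BK 8: (0,-8) -> (0,0) [heading=270, move]
  PU: pen up
  RT 270: heading 270 -> 0
]
Final: pos=(0,0), heading=0, 1 segment(s) drawn

Answer: 0 0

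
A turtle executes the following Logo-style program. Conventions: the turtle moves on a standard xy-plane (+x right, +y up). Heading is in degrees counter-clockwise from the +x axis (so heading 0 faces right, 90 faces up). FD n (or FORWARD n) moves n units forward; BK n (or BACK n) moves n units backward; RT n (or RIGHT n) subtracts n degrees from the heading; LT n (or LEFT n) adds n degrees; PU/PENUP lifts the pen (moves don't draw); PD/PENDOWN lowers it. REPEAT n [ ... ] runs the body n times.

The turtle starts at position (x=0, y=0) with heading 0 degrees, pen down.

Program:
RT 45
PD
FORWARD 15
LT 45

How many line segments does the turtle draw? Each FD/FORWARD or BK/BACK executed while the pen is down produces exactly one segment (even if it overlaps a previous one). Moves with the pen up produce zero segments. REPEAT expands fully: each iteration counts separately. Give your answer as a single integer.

Answer: 1

Derivation:
Executing turtle program step by step:
Start: pos=(0,0), heading=0, pen down
RT 45: heading 0 -> 315
PD: pen down
FD 15: (0,0) -> (10.607,-10.607) [heading=315, draw]
LT 45: heading 315 -> 0
Final: pos=(10.607,-10.607), heading=0, 1 segment(s) drawn
Segments drawn: 1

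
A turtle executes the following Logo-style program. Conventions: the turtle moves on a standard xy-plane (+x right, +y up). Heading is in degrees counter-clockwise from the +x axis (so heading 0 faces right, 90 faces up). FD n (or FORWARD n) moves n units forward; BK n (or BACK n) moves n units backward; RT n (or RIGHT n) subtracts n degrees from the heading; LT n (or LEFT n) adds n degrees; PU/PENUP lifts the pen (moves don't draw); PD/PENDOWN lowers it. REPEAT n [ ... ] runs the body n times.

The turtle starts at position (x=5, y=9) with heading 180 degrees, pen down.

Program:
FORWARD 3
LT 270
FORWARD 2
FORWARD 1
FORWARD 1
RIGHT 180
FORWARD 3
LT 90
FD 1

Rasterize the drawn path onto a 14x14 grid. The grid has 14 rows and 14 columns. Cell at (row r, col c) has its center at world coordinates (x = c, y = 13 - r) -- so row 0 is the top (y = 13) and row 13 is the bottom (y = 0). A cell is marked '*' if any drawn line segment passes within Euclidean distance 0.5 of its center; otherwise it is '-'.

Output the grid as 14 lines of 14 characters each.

Answer: --*-----------
--*-----------
--*-----------
--**----------
--****--------
--------------
--------------
--------------
--------------
--------------
--------------
--------------
--------------
--------------

Derivation:
Segment 0: (5,9) -> (2,9)
Segment 1: (2,9) -> (2,11)
Segment 2: (2,11) -> (2,12)
Segment 3: (2,12) -> (2,13)
Segment 4: (2,13) -> (2,10)
Segment 5: (2,10) -> (3,10)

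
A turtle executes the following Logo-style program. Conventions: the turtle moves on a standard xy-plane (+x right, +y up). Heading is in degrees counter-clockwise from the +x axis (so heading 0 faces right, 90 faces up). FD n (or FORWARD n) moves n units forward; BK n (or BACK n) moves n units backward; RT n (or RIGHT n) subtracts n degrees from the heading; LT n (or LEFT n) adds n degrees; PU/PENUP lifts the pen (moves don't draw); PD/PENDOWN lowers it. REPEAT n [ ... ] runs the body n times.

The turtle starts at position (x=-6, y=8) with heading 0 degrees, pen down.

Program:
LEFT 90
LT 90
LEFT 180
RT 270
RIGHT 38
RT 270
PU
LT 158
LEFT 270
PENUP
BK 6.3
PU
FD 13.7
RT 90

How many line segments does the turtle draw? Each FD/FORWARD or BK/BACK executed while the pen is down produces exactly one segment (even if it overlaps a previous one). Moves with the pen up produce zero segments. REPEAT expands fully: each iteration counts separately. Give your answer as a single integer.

Executing turtle program step by step:
Start: pos=(-6,8), heading=0, pen down
LT 90: heading 0 -> 90
LT 90: heading 90 -> 180
LT 180: heading 180 -> 0
RT 270: heading 0 -> 90
RT 38: heading 90 -> 52
RT 270: heading 52 -> 142
PU: pen up
LT 158: heading 142 -> 300
LT 270: heading 300 -> 210
PU: pen up
BK 6.3: (-6,8) -> (-0.544,11.15) [heading=210, move]
PU: pen up
FD 13.7: (-0.544,11.15) -> (-12.409,4.3) [heading=210, move]
RT 90: heading 210 -> 120
Final: pos=(-12.409,4.3), heading=120, 0 segment(s) drawn
Segments drawn: 0

Answer: 0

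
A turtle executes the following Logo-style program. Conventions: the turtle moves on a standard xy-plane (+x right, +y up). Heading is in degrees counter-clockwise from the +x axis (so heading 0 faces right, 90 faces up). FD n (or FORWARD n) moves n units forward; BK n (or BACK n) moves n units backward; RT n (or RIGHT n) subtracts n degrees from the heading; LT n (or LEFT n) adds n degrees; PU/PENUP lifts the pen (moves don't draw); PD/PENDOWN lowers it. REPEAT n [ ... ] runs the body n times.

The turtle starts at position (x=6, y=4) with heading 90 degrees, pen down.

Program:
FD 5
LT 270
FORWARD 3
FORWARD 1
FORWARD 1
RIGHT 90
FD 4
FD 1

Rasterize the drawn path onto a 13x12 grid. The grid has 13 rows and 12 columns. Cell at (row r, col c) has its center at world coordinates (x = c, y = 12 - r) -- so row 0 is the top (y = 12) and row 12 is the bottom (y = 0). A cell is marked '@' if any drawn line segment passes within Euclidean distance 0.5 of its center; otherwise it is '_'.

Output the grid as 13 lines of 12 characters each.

Segment 0: (6,4) -> (6,9)
Segment 1: (6,9) -> (9,9)
Segment 2: (9,9) -> (10,9)
Segment 3: (10,9) -> (11,9)
Segment 4: (11,9) -> (11,5)
Segment 5: (11,5) -> (11,4)

Answer: ____________
____________
____________
______@@@@@@
______@____@
______@____@
______@____@
______@____@
______@____@
____________
____________
____________
____________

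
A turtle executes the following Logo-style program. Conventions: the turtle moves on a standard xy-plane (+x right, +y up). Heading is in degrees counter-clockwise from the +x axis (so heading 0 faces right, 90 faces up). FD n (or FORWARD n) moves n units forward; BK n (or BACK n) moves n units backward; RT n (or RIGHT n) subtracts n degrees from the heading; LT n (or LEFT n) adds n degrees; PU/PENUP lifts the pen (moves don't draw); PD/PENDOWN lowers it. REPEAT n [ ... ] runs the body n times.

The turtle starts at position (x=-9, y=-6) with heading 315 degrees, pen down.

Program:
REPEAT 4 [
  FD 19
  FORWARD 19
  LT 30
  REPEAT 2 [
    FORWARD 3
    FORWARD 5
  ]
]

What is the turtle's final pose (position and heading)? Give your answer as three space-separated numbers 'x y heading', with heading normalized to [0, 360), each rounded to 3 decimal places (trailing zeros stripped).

Executing turtle program step by step:
Start: pos=(-9,-6), heading=315, pen down
REPEAT 4 [
  -- iteration 1/4 --
  FD 19: (-9,-6) -> (4.435,-19.435) [heading=315, draw]
  FD 19: (4.435,-19.435) -> (17.87,-32.87) [heading=315, draw]
  LT 30: heading 315 -> 345
  REPEAT 2 [
    -- iteration 1/2 --
    FD 3: (17.87,-32.87) -> (20.768,-33.647) [heading=345, draw]
    FD 5: (20.768,-33.647) -> (25.597,-34.941) [heading=345, draw]
    -- iteration 2/2 --
    FD 3: (25.597,-34.941) -> (28.495,-35.717) [heading=345, draw]
    FD 5: (28.495,-35.717) -> (33.325,-37.011) [heading=345, draw]
  ]
  -- iteration 2/4 --
  FD 19: (33.325,-37.011) -> (51.677,-41.929) [heading=345, draw]
  FD 19: (51.677,-41.929) -> (70.03,-46.846) [heading=345, draw]
  LT 30: heading 345 -> 15
  REPEAT 2 [
    -- iteration 1/2 --
    FD 3: (70.03,-46.846) -> (72.928,-46.07) [heading=15, draw]
    FD 5: (72.928,-46.07) -> (77.757,-44.776) [heading=15, draw]
    -- iteration 2/2 --
    FD 3: (77.757,-44.776) -> (80.655,-43.999) [heading=15, draw]
    FD 5: (80.655,-43.999) -> (85.485,-42.705) [heading=15, draw]
  ]
  -- iteration 3/4 --
  FD 19: (85.485,-42.705) -> (103.837,-37.788) [heading=15, draw]
  FD 19: (103.837,-37.788) -> (122.19,-32.87) [heading=15, draw]
  LT 30: heading 15 -> 45
  REPEAT 2 [
    -- iteration 1/2 --
    FD 3: (122.19,-32.87) -> (124.311,-30.749) [heading=45, draw]
    FD 5: (124.311,-30.749) -> (127.847,-27.213) [heading=45, draw]
    -- iteration 2/2 --
    FD 3: (127.847,-27.213) -> (129.968,-25.092) [heading=45, draw]
    FD 5: (129.968,-25.092) -> (133.504,-21.556) [heading=45, draw]
  ]
  -- iteration 4/4 --
  FD 19: (133.504,-21.556) -> (146.939,-8.121) [heading=45, draw]
  FD 19: (146.939,-8.121) -> (160.374,5.314) [heading=45, draw]
  LT 30: heading 45 -> 75
  REPEAT 2 [
    -- iteration 1/2 --
    FD 3: (160.374,5.314) -> (161.15,8.211) [heading=75, draw]
    FD 5: (161.15,8.211) -> (162.444,13.041) [heading=75, draw]
    -- iteration 2/2 --
    FD 3: (162.444,13.041) -> (163.221,15.939) [heading=75, draw]
    FD 5: (163.221,15.939) -> (164.515,20.769) [heading=75, draw]
  ]
]
Final: pos=(164.515,20.769), heading=75, 24 segment(s) drawn

Answer: 164.515 20.769 75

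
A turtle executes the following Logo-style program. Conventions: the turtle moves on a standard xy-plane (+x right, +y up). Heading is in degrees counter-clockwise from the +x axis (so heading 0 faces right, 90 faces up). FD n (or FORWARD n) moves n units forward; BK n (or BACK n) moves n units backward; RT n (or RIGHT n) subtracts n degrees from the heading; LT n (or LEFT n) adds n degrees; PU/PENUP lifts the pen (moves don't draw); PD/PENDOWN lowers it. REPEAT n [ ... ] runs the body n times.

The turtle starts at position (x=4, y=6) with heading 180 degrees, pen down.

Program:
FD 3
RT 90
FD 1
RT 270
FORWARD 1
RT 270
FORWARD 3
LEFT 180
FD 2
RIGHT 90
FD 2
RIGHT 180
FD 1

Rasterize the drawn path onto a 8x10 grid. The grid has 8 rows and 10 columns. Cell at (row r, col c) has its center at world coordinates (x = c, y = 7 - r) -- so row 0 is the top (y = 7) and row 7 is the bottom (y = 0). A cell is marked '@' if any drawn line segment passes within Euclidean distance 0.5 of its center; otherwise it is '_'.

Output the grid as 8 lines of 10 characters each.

Answer: @@________
@@@@@_____
@_________
@_________
__________
__________
__________
__________

Derivation:
Segment 0: (4,6) -> (1,6)
Segment 1: (1,6) -> (1,7)
Segment 2: (1,7) -> (0,7)
Segment 3: (0,7) -> (0,4)
Segment 4: (0,4) -> (0,6)
Segment 5: (0,6) -> (2,6)
Segment 6: (2,6) -> (1,6)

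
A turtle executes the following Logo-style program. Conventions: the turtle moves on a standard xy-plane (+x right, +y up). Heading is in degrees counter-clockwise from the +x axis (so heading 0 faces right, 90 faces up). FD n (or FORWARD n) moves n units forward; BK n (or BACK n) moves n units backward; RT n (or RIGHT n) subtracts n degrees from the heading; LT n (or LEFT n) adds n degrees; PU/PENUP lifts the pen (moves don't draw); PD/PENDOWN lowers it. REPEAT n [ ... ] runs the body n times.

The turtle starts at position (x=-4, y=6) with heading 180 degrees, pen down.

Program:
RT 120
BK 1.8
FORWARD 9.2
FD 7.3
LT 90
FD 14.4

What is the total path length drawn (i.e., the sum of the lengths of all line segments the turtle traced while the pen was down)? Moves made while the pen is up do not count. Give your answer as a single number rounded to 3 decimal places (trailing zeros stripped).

Answer: 32.7

Derivation:
Executing turtle program step by step:
Start: pos=(-4,6), heading=180, pen down
RT 120: heading 180 -> 60
BK 1.8: (-4,6) -> (-4.9,4.441) [heading=60, draw]
FD 9.2: (-4.9,4.441) -> (-0.3,12.409) [heading=60, draw]
FD 7.3: (-0.3,12.409) -> (3.35,18.731) [heading=60, draw]
LT 90: heading 60 -> 150
FD 14.4: (3.35,18.731) -> (-9.121,25.931) [heading=150, draw]
Final: pos=(-9.121,25.931), heading=150, 4 segment(s) drawn

Segment lengths:
  seg 1: (-4,6) -> (-4.9,4.441), length = 1.8
  seg 2: (-4.9,4.441) -> (-0.3,12.409), length = 9.2
  seg 3: (-0.3,12.409) -> (3.35,18.731), length = 7.3
  seg 4: (3.35,18.731) -> (-9.121,25.931), length = 14.4
Total = 32.7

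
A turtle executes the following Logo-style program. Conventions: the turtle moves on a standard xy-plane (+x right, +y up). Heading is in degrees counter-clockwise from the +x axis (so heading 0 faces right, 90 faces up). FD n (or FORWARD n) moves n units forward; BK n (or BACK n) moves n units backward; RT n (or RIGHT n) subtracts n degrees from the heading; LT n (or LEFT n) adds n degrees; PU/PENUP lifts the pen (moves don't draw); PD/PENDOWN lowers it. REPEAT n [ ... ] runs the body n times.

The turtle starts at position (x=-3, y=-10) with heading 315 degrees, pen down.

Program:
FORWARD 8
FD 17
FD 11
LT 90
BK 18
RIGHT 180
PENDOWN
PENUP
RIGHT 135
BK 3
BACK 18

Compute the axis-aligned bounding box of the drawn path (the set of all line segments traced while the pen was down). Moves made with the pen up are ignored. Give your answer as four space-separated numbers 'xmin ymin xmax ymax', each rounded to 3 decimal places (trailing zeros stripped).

Answer: -3 -48.184 22.456 -10

Derivation:
Executing turtle program step by step:
Start: pos=(-3,-10), heading=315, pen down
FD 8: (-3,-10) -> (2.657,-15.657) [heading=315, draw]
FD 17: (2.657,-15.657) -> (14.678,-27.678) [heading=315, draw]
FD 11: (14.678,-27.678) -> (22.456,-35.456) [heading=315, draw]
LT 90: heading 315 -> 45
BK 18: (22.456,-35.456) -> (9.728,-48.184) [heading=45, draw]
RT 180: heading 45 -> 225
PD: pen down
PU: pen up
RT 135: heading 225 -> 90
BK 3: (9.728,-48.184) -> (9.728,-51.184) [heading=90, move]
BK 18: (9.728,-51.184) -> (9.728,-69.184) [heading=90, move]
Final: pos=(9.728,-69.184), heading=90, 4 segment(s) drawn

Segment endpoints: x in {-3, 2.657, 9.728, 14.678, 22.456}, y in {-48.184, -35.456, -27.678, -15.657, -10}
xmin=-3, ymin=-48.184, xmax=22.456, ymax=-10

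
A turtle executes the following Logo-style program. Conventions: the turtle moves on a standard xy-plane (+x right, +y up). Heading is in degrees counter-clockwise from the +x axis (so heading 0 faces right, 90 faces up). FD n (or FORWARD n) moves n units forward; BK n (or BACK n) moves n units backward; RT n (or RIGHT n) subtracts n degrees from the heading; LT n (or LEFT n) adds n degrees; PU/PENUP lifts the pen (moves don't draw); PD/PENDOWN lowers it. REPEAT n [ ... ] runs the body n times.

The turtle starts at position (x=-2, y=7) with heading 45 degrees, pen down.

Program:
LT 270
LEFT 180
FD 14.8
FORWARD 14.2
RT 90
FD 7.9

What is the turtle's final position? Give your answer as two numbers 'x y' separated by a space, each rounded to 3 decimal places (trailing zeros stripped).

Answer: -16.92 33.092

Derivation:
Executing turtle program step by step:
Start: pos=(-2,7), heading=45, pen down
LT 270: heading 45 -> 315
LT 180: heading 315 -> 135
FD 14.8: (-2,7) -> (-12.465,17.465) [heading=135, draw]
FD 14.2: (-12.465,17.465) -> (-22.506,27.506) [heading=135, draw]
RT 90: heading 135 -> 45
FD 7.9: (-22.506,27.506) -> (-16.92,33.092) [heading=45, draw]
Final: pos=(-16.92,33.092), heading=45, 3 segment(s) drawn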